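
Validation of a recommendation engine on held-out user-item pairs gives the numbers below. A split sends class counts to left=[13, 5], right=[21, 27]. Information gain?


Parent = [34, 32], H_parent = 0.9993
H_left = 0.8524 (n=18), H_right = 0.9887 (n=48)
H_children = (18/66)·0.8524 + (48/66)·0.9887 = 0.9515
IG = 0.9993 - 0.9515 = 0.0478

0.0478


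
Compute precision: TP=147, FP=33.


Precision = TP/(TP+FP)
= 147/(147+33)
= 147/180 = 81.67%

81.67%


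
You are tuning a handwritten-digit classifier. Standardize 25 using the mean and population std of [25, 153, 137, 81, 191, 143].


μ = 121.6667, σ = 53.9712
z = (25 - 121.6667)/53.9712 = -1.7911

-1.7911


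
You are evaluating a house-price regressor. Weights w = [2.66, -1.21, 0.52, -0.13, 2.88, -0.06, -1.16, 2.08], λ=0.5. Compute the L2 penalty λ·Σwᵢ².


‖w‖₂² = (2.66)² + (-1.21)² + (0.52)² + (-0.13)² + (2.88)² + (-0.06)² + (-1.16)² + (2.08)²
     = 7.0756 + 1.4641 + 0.2704 + 0.0169 + 8.2944 + 0.0036 + 1.3456 + 4.3264
     = 22.797
λ·‖w‖₂² = 0.5·22.797 = 11.3985

11.3985


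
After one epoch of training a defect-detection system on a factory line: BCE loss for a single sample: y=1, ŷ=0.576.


BCE = -[y·ln(p) + (1-y)·ln(1-p)]
= -1·ln(0.576) - 0
= -ln(0.576) = 0.5516

0.5516


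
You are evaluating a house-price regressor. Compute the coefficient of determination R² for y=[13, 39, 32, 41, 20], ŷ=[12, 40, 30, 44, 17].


ȳ = 29
SS_res = Σ(y-ŷ)² = 24
SS_tot = Σ(y-ȳ)² = 590
R² = 1 - SS_res/SS_tot = 1 - 0.0407 = 0.9593

0.9593


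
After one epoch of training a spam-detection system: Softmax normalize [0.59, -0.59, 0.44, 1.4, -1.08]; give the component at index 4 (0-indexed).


Exponentials: e^0.59=1.804, e^-0.59=0.5543, e^0.44=1.5527, e^1.4=4.0552, e^-1.08=0.3396
Sum = 8.3058
Softmax = [0.2172, 0.0667, 0.1869, 0.4882, 0.0409]
p[4] = 0.3396/8.3058 = 0.0409

0.0409


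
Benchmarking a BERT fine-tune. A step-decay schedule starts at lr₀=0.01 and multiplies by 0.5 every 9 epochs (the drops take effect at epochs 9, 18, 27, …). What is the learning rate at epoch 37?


n_drops = ⌊37/9⌋ = 4
lr = 0.01·0.5^4 = 0.01·0.0625 = 0.000625

0.000625


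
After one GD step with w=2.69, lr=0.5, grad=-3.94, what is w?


w_new = w - α·∇
= 2.69 - 0.5·-3.94
= 2.69 + 1.97
= 4.66

4.66


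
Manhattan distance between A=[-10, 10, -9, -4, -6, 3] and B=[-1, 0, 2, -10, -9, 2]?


d = |-10+ 1| + |10-0| + |-9-2| + |-4+ 10| + |-6+ 9| + |3-2|
  = 9 + 10 + 11 + 6 + 3 + 1
  = 40

40


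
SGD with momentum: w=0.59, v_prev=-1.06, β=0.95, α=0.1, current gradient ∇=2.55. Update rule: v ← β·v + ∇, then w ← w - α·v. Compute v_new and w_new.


v_new = 0.95·-1.06 + 2.55 = -1.007 + 2.55 = 1.543
w_new = 0.59 - 0.1·1.543 = 0.59 - 0.1543 = 0.4357

v_new=1.543, w_new=0.4357


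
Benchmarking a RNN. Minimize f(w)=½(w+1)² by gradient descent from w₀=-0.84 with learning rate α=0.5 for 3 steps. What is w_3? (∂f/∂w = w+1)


step 1: grad = -0.84+1 = 0.16; w = -0.84 - 0.5·(0.16) = -0.92
step 2: grad = -0.92+1 = 0.08; w = -0.92 - 0.5·(0.08) = -0.96
step 3: grad = -0.96+1 = 0.04; w = -0.96 - 0.5·(0.04) = -0.98

-0.98


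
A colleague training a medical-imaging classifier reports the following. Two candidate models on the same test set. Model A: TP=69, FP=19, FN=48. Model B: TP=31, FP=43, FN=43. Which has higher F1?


Model A: P=69/88=0.7841, R=69/117=0.5897, F1=2PR/(P+R)=2TP/(2TP+FP+FN)=138/205=0.6732
Model B: P=31/74=0.4189, R=31/74=0.4189, F1=2PR/(P+R)=2TP/(2TP+FP+FN)=62/148=0.4189
0.6732 > 0.4189 → Model A

Model A


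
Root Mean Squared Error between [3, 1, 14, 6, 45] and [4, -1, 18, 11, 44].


MSE = 47/5 = 9.4
RMSE = √(47/5) = 3.0659

3.0659


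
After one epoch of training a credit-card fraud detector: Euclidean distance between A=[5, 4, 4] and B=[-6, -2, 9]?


d = √((5+ 6)² + (4+ 2)² + (4-9)²)
  = √(121 + 36 + 25)
  = √182 = 13.4907

13.4907


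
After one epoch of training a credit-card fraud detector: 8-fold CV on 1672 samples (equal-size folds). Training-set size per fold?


Fold size = 1672/8 = 209
Training per fold = 1672 - 209 = 1463

1463


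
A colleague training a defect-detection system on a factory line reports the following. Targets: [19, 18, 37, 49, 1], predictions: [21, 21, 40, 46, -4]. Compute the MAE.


Absolute errors: |19-21|=2, |18-21|=3, |37-40|=3, |49-46|=3, |1+ 4|=5
Sum = 16
MAE = 16/5 = 16/5

16/5


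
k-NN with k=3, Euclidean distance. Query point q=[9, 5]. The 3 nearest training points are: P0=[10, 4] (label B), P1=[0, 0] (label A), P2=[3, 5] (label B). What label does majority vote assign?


d(q,P0) = 1.4142  (label B)
d(q,P1) = 10.2956  (label A)
d(q,P2) = 6.0  (label B)
Votes: A=1, B=2
Majority → B

B


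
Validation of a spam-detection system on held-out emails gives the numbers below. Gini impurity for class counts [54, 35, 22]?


Probabilities: [54/111, 35/111, 22/111] ≈ [0.4865, 0.3153, 0.1982]
Σpᵢ² = (2916 + 1225 + 484)/111² = 4625/12321
Gini = 1 - Σpᵢ² = 1 - 4625/12321 = 0.6246

0.6246


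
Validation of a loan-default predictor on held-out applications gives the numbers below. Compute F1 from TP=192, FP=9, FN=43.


Precision = 192/201 = 0.9552
Recall = 192/235 = 0.817
F1 = 2·P·R/(P+R) = 2·TP/(2·TP+FP+FN) = 384/(384+9+43) = 384/436 = 0.8807

0.8807


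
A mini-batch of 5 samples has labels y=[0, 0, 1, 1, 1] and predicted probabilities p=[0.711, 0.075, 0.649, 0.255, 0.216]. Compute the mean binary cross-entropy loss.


L[0] = -ln(1-0.711) = -ln(0.289) = 1.2413
L[1] = -ln(1-0.075) = -ln(0.925) = 0.078
L[2] = -ln(0.649) = 0.4323
L[3] = -ln(0.255) = 1.3665
L[4] = -ln(0.216) = 1.5325
mean = (1.2413 + 0.078 + 0.4323 + 1.3665 + 1.5325)/5 = 0.9301

0.9301


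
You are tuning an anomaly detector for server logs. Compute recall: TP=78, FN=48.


Recall = TP/(TP+FN)
= 78/(78+48)
= 78/126 = 61.9%

61.9%


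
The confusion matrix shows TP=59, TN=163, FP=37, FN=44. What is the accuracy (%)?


Accuracy = (TP+TN)/(TP+TN+FP+FN)
= (59+163)/(303)
= 222/303 = 73.27%

73.27%


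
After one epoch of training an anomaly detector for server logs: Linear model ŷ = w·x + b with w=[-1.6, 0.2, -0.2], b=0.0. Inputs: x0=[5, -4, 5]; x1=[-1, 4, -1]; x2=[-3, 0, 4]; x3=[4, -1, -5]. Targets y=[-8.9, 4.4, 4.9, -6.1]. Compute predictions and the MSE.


ŷ0 = (-1.6)·(5) + (0.2)·(-4) + (-0.2)·(5) + 0.0 = -9.8
ŷ1 = (-1.6)·(-1) + (0.2)·(4) + (-0.2)·(-1) + 0.0 = 2.6
ŷ2 = (-1.6)·(-3) + (0.2)·(0) + (-0.2)·(4) + 0.0 = 4.0
ŷ3 = (-1.6)·(4) + (0.2)·(-1) + (-0.2)·(-5) + 0.0 = -5.6
errors² = [0.81, 3.24, 0.81, 0.25]
MSE = 5.1100/4 = 1.2775

1.2775


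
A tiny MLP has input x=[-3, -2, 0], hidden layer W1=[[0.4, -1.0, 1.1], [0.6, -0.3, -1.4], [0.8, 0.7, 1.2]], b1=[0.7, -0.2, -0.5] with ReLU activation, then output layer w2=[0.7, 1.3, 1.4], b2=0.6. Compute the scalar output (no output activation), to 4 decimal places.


z1[0] = (0.4)·(-3) + (-1.0)·(-2) + (1.1)·(0) + 0.7 = 1.5
z1[1] = (0.6)·(-3) + (-0.3)·(-2) + (-1.4)·(0) - 0.2 = -1.4
z1[2] = (0.8)·(-3) + (0.7)·(-2) + (1.2)·(0) - 0.5 = -4.3
h = ReLU(z1) = [1.5, 0.0, 0.0]
output = (0.7)·(1.5) + (1.3)·(0.0) + (1.4)·(0.0) + 0.6 = 1.65

1.65


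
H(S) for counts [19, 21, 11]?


Probabilities: [19/51, 21/51, 11/51] ≈ [0.3725, 0.4118, 0.2157]
H = -((19/51)·log₂(19/51) + (21/51)·log₂(21/51) + (11/51)·log₂(11/51))
  = 1.5351 bits

1.5351 bits


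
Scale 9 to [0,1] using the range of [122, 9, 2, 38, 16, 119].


min=2, max=122
(9-2)/(122-2) = 7/120 = 0.0583

0.0583


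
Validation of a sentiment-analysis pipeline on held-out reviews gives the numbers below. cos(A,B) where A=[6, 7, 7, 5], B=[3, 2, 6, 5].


A·B = 6·3 + 7·2 + 7·6 + 5·5 = 99
‖A‖ = √159 = 12.6095, ‖B‖ = √74 = 8.6023
cos = 99/(√159·√74) = 99/√11766 = 0.9127

0.9127


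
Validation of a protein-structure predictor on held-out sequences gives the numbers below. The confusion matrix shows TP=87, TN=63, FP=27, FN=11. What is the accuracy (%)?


Accuracy = (TP+TN)/(TP+TN+FP+FN)
= (87+63)/(188)
= 150/188 = 79.79%

79.79%


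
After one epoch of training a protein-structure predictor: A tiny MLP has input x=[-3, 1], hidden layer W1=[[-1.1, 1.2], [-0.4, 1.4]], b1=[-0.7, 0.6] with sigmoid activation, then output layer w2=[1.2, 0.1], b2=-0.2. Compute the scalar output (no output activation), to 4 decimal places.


z1[0] = (-1.1)·(-3) + (1.2)·(1) - 0.7 = 3.8
z1[1] = (-0.4)·(-3) + (1.4)·(1) + 0.6 = 3.2
h = sigmoid(z1) = [0.9781, 0.9608]
output = (1.2)·(0.9781) + (0.1)·(0.9608) - 0.2 = 1.0698

1.0698


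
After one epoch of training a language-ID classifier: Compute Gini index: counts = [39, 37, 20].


Probabilities: [39/96, 37/96, 20/96] ≈ [0.4062, 0.3854, 0.2083]
Σpᵢ² = (1521 + 1369 + 400)/96² = 3290/9216
Gini = 1 - Σpᵢ² = 1 - 3290/9216 = 0.643

0.643


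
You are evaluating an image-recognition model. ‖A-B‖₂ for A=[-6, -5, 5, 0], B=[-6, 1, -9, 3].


d = √((-6+ 6)² + (-5-1)² + (5+ 9)² + (0-3)²)
  = √(0 + 36 + 196 + 9)
  = √241 = 15.5242

15.5242


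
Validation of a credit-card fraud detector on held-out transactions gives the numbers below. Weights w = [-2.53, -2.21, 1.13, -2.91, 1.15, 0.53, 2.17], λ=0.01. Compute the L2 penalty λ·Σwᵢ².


‖w‖₂² = (-2.53)² + (-2.21)² + (1.13)² + (-2.91)² + (1.15)² + (0.53)² + (2.17)²
     = 6.4009 + 4.8841 + 1.2769 + 8.4681 + 1.3225 + 0.2809 + 4.7089
     = 27.3423
λ·‖w‖₂² = 0.01·27.3423 = 0.273423

0.273423


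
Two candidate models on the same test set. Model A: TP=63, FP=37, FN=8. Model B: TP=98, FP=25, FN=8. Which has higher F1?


Model A: P=63/100=0.63, R=63/71=0.8873, F1=2PR/(P+R)=2TP/(2TP+FP+FN)=126/171=0.7368
Model B: P=98/123=0.7967, R=98/106=0.9245, F1=2PR/(P+R)=2TP/(2TP+FP+FN)=196/229=0.8559
0.7368 < 0.8559 → Model B

Model B


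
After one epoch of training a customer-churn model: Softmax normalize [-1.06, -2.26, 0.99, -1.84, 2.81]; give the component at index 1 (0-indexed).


Exponentials: e^-1.06=0.3465, e^-2.26=0.1044, e^0.99=2.6912, e^-1.84=0.1588, e^2.81=16.6099
Sum = 19.9108
Softmax = [0.0174, 0.0052, 0.1352, 0.008, 0.8342]
p[1] = 0.1044/19.9108 = 0.0052

0.0052


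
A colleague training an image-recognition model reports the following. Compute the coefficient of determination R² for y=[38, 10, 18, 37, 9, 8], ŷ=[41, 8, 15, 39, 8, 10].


ȳ = 20
SS_res = Σ(y-ŷ)² = 31
SS_tot = Σ(y-ȳ)² = 982
R² = 1 - SS_res/SS_tot = 1 - 0.0316 = 0.9684

0.9684


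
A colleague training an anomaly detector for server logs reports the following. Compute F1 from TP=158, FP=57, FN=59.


Precision = 158/215 = 0.7349
Recall = 158/217 = 0.7281
F1 = 2·P·R/(P+R) = 2·TP/(2·TP+FP+FN) = 316/(316+57+59) = 316/432 = 0.7315

0.7315


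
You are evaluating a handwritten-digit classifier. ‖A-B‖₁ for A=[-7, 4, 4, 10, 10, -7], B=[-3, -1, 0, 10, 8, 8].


d = |-7+ 3| + |4+ 1| + |4-0| + |10-10| + |10-8| + |-7-8|
  = 4 + 5 + 4 + 0 + 2 + 15
  = 30

30


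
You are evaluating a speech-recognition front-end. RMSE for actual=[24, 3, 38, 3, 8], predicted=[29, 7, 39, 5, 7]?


MSE = 47/5 = 9.4
RMSE = √(47/5) = 3.0659

3.0659


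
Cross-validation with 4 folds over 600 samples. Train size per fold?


Fold size = 600/4 = 150
Training per fold = 600 - 150 = 450

450


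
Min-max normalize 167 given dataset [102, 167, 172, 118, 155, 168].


min=102, max=172
(167-102)/(172-102) = 65/70 = 0.9286

0.9286


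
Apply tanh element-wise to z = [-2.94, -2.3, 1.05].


tanh(-2.94) = -0.9944
tanh(-2.3) = -0.9801
tanh(1.05) = 0.7818
result = [-0.9944, -0.9801, 0.7818]

[-0.9944, -0.9801, 0.7818]


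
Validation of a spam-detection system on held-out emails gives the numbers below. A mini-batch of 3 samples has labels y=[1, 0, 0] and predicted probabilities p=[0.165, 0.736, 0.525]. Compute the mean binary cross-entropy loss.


L[0] = -ln(0.165) = 1.8018
L[1] = -ln(1-0.736) = -ln(0.264) = 1.3318
L[2] = -ln(1-0.525) = -ln(0.475) = 0.7444
mean = (1.8018 + 1.3318 + 0.7444)/3 = 1.2927

1.2927


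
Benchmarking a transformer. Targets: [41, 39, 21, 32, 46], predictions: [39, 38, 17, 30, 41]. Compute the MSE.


Squared errors: (41-39)²=4, (39-38)²=1, (21-17)²=16, (32-30)²=4, (46-41)²=25
Sum = 50
MSE = 50/5 = 10

10


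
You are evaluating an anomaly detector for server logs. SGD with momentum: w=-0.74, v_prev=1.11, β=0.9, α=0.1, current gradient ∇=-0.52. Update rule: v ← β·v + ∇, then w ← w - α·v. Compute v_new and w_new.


v_new = 0.9·1.11 - 0.52 = 0.999 - 0.52 = 0.479
w_new = -0.74 - 0.1·0.479 = -0.74 - 0.0479 = -0.7879

v_new=0.479, w_new=-0.7879


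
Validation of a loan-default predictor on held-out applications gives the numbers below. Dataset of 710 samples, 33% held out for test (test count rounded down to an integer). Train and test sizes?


Test = ⌊710·33/100⌋ = 234
Train = 710 - 234 = 476

Train: 476, Test: 234


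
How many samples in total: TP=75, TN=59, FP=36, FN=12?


Total = TP + TN + FP + FN
= 75 + 59 + 36 + 12
= 182
(Predicted positive: 111, predicted negative: 71)

182


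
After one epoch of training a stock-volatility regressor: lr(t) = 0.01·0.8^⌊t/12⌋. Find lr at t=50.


n_drops = ⌊50/12⌋ = 4
lr = 0.01·0.8^4 = 0.01·0.4096 = 0.004096

0.004096


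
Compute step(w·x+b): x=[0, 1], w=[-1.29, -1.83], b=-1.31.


z = (0)·(-1.29) + (1)·(-1.83) - 1.31
  = -3.14
step(z) = 0 (z<0)

0


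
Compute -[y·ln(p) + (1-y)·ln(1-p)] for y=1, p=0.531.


BCE = -[y·ln(p) + (1-y)·ln(1-p)]
= -1·ln(0.531) - 0
= -ln(0.531) = 0.633

0.633


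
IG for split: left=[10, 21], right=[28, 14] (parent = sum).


Parent = [38, 35], H_parent = 0.9988
H_left = 0.9072 (n=31), H_right = 0.9183 (n=42)
H_children = (31/73)·0.9072 + (42/73)·0.9183 = 0.9136
IG = 0.9988 - 0.9136 = 0.0852

0.0852


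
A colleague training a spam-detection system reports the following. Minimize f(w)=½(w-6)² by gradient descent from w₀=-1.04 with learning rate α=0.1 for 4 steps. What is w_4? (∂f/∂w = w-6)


step 1: grad = -1.04-6 = -7.04; w = -1.04 - 0.1·(-7.04) = -0.336
step 2: grad = -0.336-6 = -6.336; w = -0.336 - 0.1·(-6.336) = 0.2976
step 3: grad = 0.2976-6 = -5.7024; w = 0.2976 - 0.1·(-5.7024) = 0.86784
step 4: grad = 0.86784-6 = -5.13216; w = 0.86784 - 0.1·(-5.13216) = 1.381056

1.381056


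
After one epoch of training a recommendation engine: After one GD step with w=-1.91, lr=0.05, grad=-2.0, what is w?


w_new = w - α·∇
= -1.91 - 0.05·-2.0
= -1.91 + 0.1
= -1.81

-1.81


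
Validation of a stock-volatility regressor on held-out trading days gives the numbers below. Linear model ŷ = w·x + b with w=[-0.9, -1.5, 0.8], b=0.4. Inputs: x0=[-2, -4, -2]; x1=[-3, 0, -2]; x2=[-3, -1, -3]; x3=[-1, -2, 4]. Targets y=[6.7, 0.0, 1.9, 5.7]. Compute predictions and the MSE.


ŷ0 = (-0.9)·(-2) + (-1.5)·(-4) + (0.8)·(-2) + 0.4 = 6.6
ŷ1 = (-0.9)·(-3) + (-1.5)·(0) + (0.8)·(-2) + 0.4 = 1.5
ŷ2 = (-0.9)·(-3) + (-1.5)·(-1) + (0.8)·(-3) + 0.4 = 2.2
ŷ3 = (-0.9)·(-1) + (-1.5)·(-2) + (0.8)·(4) + 0.4 = 7.5
errors² = [0.01, 2.25, 0.09, 3.24]
MSE = 5.5900/4 = 1.3975

1.3975


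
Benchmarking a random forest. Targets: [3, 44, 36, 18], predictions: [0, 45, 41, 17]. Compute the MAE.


Absolute errors: |3-0|=3, |44-45|=1, |36-41|=5, |18-17|=1
Sum = 10
MAE = 10/4 = 5/2

5/2


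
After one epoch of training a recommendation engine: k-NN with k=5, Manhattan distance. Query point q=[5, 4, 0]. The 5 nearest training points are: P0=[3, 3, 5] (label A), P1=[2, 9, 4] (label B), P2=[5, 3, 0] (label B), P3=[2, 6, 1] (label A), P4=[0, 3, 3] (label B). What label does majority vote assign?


d(q,P0) = 8  (label A)
d(q,P1) = 12  (label B)
d(q,P2) = 1  (label B)
d(q,P3) = 6  (label A)
d(q,P4) = 9  (label B)
Votes: A=2, B=3
Majority → B

B


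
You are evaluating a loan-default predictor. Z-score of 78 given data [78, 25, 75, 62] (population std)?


μ = 60, σ = 21.0832
z = (78 - 60)/21.0832 = 0.8538

0.8538


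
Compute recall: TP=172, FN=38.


Recall = TP/(TP+FN)
= 172/(172+38)
= 172/210 = 81.9%

81.9%


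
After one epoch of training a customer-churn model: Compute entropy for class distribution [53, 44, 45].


Probabilities: [53/142, 44/142, 45/142] ≈ [0.3732, 0.3099, 0.3169]
H = -((53/142)·log₂(53/142) + (44/142)·log₂(44/142) + (45/142)·log₂(45/142))
  = 1.5798 bits

1.5798 bits


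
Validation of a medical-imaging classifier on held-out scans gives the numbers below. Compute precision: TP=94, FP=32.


Precision = TP/(TP+FP)
= 94/(94+32)
= 94/126 = 74.6%

74.6%


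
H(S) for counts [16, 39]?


Probabilities: [16/55, 39/55] ≈ [0.2909, 0.7091]
H = -((16/55)·log₂(16/55) + (39/55)·log₂(39/55))
  = 0.8699 bits

0.8699 bits


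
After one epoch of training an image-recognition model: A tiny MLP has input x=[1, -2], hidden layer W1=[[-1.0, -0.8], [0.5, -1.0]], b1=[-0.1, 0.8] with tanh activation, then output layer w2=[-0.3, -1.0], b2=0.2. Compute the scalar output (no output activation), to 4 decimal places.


z1[0] = (-1.0)·(1) + (-0.8)·(-2) - 0.1 = 0.5
z1[1] = (0.5)·(1) + (-1.0)·(-2) + 0.8 = 3.3
h = tanh(z1) = [0.4621, 0.9973]
output = (-0.3)·(0.4621) + (-1.0)·(0.9973) + 0.2 = -0.9359

-0.9359


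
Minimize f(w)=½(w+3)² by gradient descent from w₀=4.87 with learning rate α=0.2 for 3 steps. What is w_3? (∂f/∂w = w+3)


step 1: grad = 4.87+3 = 7.87; w = 4.87 - 0.2·(7.87) = 3.296
step 2: grad = 3.296+3 = 6.296; w = 3.296 - 0.2·(6.296) = 2.0368
step 3: grad = 2.0368+3 = 5.0368; w = 2.0368 - 0.2·(5.0368) = 1.02944

1.02944


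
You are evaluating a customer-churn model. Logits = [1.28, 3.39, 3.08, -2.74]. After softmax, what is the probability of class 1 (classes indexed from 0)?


Exponentials: e^1.28=3.5966, e^3.39=29.666, e^3.08=21.7584, e^-2.74=0.0646
Sum = 55.0856
Softmax = [0.0653, 0.5385, 0.395, 0.0012]
p[1] = 29.666/55.0856 = 0.5385

0.5385


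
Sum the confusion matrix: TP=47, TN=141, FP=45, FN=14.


Total = TP + TN + FP + FN
= 47 + 141 + 45 + 14
= 247
(Predicted positive: 92, predicted negative: 155)

247


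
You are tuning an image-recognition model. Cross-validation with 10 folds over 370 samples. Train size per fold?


Fold size = 370/10 = 37
Training per fold = 370 - 37 = 333

333


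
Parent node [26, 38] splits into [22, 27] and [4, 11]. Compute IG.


Parent = [26, 38], H_parent = 0.9745
H_left = 0.9925 (n=49), H_right = 0.8366 (n=15)
H_children = (49/64)·0.9925 + (15/64)·0.8366 = 0.956
IG = 0.9745 - 0.956 = 0.0185

0.0185


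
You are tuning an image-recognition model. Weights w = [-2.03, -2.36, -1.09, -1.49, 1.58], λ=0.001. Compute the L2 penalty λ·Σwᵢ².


‖w‖₂² = (-2.03)² + (-2.36)² + (-1.09)² + (-1.49)² + (1.58)²
     = 4.1209 + 5.5696 + 1.1881 + 2.2201 + 2.4964
     = 15.5951
λ·‖w‖₂² = 0.001·15.5951 = 0.015595

0.015595


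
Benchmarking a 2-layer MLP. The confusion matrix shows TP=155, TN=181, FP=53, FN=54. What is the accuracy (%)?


Accuracy = (TP+TN)/(TP+TN+FP+FN)
= (155+181)/(443)
= 336/443 = 75.85%

75.85%


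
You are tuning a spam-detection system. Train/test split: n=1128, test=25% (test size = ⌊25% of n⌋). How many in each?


Test = ⌊1128·25/100⌋ = 282
Train = 1128 - 282 = 846

Train: 846, Test: 282


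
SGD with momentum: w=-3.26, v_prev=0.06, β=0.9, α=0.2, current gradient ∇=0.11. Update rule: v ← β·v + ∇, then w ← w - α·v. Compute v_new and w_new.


v_new = 0.9·0.06 + 0.11 = 0.054 + 0.11 = 0.164
w_new = -3.26 - 0.2·0.164 = -3.26 - 0.0328 = -3.2928

v_new=0.164, w_new=-3.2928


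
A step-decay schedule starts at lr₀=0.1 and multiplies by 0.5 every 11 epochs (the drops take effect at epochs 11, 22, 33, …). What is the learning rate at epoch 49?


n_drops = ⌊49/11⌋ = 4
lr = 0.1·0.5^4 = 0.1·0.0625 = 0.00625

0.00625


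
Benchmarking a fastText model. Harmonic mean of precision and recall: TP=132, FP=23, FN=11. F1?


Precision = 132/155 = 0.8516
Recall = 132/143 = 0.9231
F1 = 2·P·R/(P+R) = 2·TP/(2·TP+FP+FN) = 264/(264+23+11) = 264/298 = 0.8859

0.8859


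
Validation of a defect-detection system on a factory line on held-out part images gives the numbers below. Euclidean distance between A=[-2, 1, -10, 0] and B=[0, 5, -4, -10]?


d = √((-2-0)² + (1-5)² + (-10+ 4)² + (0+ 10)²)
  = √(4 + 16 + 36 + 100)
  = √156 = 12.49

12.49


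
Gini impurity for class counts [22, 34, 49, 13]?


Probabilities: [22/118, 34/118, 49/118, 13/118] ≈ [0.1864, 0.2881, 0.4153, 0.1102]
Σpᵢ² = (484 + 1156 + 2401 + 169)/118² = 4210/13924
Gini = 1 - Σpᵢ² = 1 - 4210/13924 = 0.6976

0.6976


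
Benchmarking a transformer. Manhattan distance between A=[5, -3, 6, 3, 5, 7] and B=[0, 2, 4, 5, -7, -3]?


d = |5-0| + |-3-2| + |6-4| + |3-5| + |5+ 7| + |7+ 3|
  = 5 + 5 + 2 + 2 + 12 + 10
  = 36

36


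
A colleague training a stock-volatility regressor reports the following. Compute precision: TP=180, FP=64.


Precision = TP/(TP+FP)
= 180/(180+64)
= 180/244 = 73.77%

73.77%


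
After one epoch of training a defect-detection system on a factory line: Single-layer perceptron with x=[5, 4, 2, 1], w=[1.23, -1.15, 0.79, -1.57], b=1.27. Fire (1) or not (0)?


z = (5)·(1.23) + (4)·(-1.15) + (2)·(0.79) + (1)·(-1.57) + 1.27
  = 2.83
step(z) = 1 (z≥0)

1


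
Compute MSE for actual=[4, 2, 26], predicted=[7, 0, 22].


Squared errors: (4-7)²=9, (2-0)²=4, (26-22)²=16
Sum = 29
MSE = 29/3 = 29/3

29/3


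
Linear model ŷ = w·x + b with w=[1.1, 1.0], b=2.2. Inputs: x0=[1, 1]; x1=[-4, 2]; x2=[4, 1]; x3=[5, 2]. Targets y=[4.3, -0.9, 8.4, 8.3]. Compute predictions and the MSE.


ŷ0 = (1.1)·(1) + (1.0)·(1) + 2.2 = 4.3
ŷ1 = (1.1)·(-4) + (1.0)·(2) + 2.2 = -0.2
ŷ2 = (1.1)·(4) + (1.0)·(1) + 2.2 = 7.6
ŷ3 = (1.1)·(5) + (1.0)·(2) + 2.2 = 9.7
errors² = [0.0, 0.49, 0.64, 1.96]
MSE = 3.0900/4 = 0.7725

0.7725


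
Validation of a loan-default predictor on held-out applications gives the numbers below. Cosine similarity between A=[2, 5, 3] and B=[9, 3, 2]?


A·B = 2·9 + 5·3 + 3·2 = 39
‖A‖ = √38 = 6.1644, ‖B‖ = √94 = 9.6954
cos = 39/(√38·√94) = 39/√3572 = 0.6525

0.6525


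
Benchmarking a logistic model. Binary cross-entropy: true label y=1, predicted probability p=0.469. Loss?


BCE = -[y·ln(p) + (1-y)·ln(1-p)]
= -1·ln(0.469) - 0
= -ln(0.469) = 0.7572

0.7572


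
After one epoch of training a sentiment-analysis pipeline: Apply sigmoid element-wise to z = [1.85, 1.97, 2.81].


σ(1.85) = 1/(1+e^-1.85) = 0.8641
σ(1.97) = 1/(1+e^-1.97) = 0.8776
σ(2.81) = 1/(1+e^-2.81) = 0.9432
result = [0.8641, 0.8776, 0.9432]

[0.8641, 0.8776, 0.9432]


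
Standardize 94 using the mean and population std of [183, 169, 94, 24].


μ = 117.5, σ = 63.7122
z = (94 - 117.5)/63.7122 = -0.3688

-0.3688


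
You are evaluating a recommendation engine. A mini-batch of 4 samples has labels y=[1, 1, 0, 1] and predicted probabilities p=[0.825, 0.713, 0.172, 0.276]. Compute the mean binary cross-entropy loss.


L[0] = -ln(0.825) = 0.1924
L[1] = -ln(0.713) = 0.3383
L[2] = -ln(1-0.172) = -ln(0.828) = 0.1887
L[3] = -ln(0.276) = 1.2874
mean = (0.1924 + 0.3383 + 0.1887 + 1.2874)/4 = 0.5017

0.5017


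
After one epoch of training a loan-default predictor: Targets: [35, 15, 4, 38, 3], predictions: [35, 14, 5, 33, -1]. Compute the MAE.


Absolute errors: |35-35|=0, |15-14|=1, |4-5|=1, |38-33|=5, |3+ 1|=4
Sum = 11
MAE = 11/5 = 11/5

11/5


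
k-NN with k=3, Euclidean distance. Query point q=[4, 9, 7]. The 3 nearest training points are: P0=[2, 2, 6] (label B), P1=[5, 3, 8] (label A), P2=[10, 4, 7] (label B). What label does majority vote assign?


d(q,P0) = 7.3485  (label B)
d(q,P1) = 6.1644  (label A)
d(q,P2) = 7.8102  (label B)
Votes: A=1, B=2
Majority → B

B


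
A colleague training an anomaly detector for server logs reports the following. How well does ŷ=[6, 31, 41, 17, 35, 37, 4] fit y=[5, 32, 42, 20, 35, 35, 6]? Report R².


ȳ = 25
SS_res = Σ(y-ŷ)² = 20
SS_tot = Σ(y-ȳ)² = 1324
R² = 1 - SS_res/SS_tot = 1 - 0.0151 = 0.9849

0.9849


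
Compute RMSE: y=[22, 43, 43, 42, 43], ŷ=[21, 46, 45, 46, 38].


MSE = 55/5 = 11
RMSE = √(55/5) = 3.3166

3.3166


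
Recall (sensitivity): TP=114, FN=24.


Recall = TP/(TP+FN)
= 114/(114+24)
= 114/138 = 82.61%

82.61%


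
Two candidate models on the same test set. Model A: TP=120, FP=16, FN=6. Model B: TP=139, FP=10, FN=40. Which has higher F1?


Model A: P=120/136=0.8824, R=120/126=0.9524, F1=2PR/(P+R)=2TP/(2TP+FP+FN)=240/262=0.916
Model B: P=139/149=0.9329, R=139/179=0.7765, F1=2PR/(P+R)=2TP/(2TP+FP+FN)=278/328=0.8476
0.916 > 0.8476 → Model A

Model A


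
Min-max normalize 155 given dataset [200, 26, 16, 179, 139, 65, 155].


min=16, max=200
(155-16)/(200-16) = 139/184 = 0.7554

0.7554


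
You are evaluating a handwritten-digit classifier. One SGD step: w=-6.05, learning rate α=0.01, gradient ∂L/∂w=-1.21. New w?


w_new = w - α·∇
= -6.05 - 0.01·-1.21
= -6.05 + 0.0121
= -6.0379

-6.0379


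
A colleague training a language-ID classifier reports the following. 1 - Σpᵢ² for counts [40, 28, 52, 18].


Probabilities: [40/138, 28/138, 52/138, 18/138] ≈ [0.2899, 0.2029, 0.3768, 0.1304]
Σpᵢ² = (1600 + 784 + 2704 + 324)/138² = 5412/19044
Gini = 1 - Σpᵢ² = 1 - 5412/19044 = 0.7158

0.7158


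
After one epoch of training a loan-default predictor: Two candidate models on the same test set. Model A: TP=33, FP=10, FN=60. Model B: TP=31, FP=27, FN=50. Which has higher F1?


Model A: P=33/43=0.7674, R=33/93=0.3548, F1=2PR/(P+R)=2TP/(2TP+FP+FN)=66/136=0.4853
Model B: P=31/58=0.5345, R=31/81=0.3827, F1=2PR/(P+R)=2TP/(2TP+FP+FN)=62/139=0.446
0.4853 > 0.446 → Model A

Model A


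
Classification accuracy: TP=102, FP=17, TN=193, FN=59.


Accuracy = (TP+TN)/(TP+TN+FP+FN)
= (102+193)/(371)
= 295/371 = 79.51%

79.51%


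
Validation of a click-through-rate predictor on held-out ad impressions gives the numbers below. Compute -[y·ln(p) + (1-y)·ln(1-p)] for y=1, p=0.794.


BCE = -[y·ln(p) + (1-y)·ln(1-p)]
= -1·ln(0.794) - 0
= -ln(0.794) = 0.2307

0.2307


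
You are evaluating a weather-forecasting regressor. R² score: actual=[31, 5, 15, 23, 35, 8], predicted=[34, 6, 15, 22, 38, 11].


ȳ = 19.5
SS_res = Σ(y-ŷ)² = 29
SS_tot = Σ(y-ȳ)² = 747.5
R² = 1 - SS_res/SS_tot = 1 - 0.0388 = 0.9612

0.9612


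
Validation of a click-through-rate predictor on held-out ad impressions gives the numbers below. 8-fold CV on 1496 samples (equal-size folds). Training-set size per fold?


Fold size = 1496/8 = 187
Training per fold = 1496 - 187 = 1309

1309


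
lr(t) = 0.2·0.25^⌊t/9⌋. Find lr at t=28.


n_drops = ⌊28/9⌋ = 3
lr = 0.2·0.25^3 = 0.2·0.015625 = 0.003125

0.003125


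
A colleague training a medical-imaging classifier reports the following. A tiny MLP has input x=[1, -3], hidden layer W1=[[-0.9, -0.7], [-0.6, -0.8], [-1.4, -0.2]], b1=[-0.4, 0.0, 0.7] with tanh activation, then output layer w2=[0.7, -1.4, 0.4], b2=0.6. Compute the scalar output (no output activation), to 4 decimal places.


z1[0] = (-0.9)·(1) + (-0.7)·(-3) - 0.4 = 0.8
z1[1] = (-0.6)·(1) + (-0.8)·(-3) + 0.0 = 1.8
z1[2] = (-1.4)·(1) + (-0.2)·(-3) + 0.7 = -0.1
h = tanh(z1) = [0.664, 0.9468, -0.0997]
output = (0.7)·(0.664) + (-1.4)·(0.9468) + (0.4)·(-0.0997) + 0.6 = -0.3006

-0.3006


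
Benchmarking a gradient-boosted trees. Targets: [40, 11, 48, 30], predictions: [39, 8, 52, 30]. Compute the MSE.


Squared errors: (40-39)²=1, (11-8)²=9, (48-52)²=16, (30-30)²=0
Sum = 26
MSE = 26/4 = 13/2

13/2


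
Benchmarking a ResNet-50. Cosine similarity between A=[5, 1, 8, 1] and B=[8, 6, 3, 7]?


A·B = 5·8 + 1·6 + 8·3 + 1·7 = 77
‖A‖ = √91 = 9.5394, ‖B‖ = √158 = 12.5698
cos = 77/(√91·√158) = 77/√14378 = 0.6422

0.6422


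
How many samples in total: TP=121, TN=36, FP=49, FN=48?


Total = TP + TN + FP + FN
= 121 + 36 + 49 + 48
= 254
(Predicted positive: 170, predicted negative: 84)

254


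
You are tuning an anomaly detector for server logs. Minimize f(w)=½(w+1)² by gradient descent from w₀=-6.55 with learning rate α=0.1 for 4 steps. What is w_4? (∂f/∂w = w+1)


step 1: grad = -6.55+1 = -5.55; w = -6.55 - 0.1·(-5.55) = -5.995
step 2: grad = -5.995+1 = -4.995; w = -5.995 - 0.1·(-4.995) = -5.4955
step 3: grad = -5.4955+1 = -4.4955; w = -5.4955 - 0.1·(-4.4955) = -5.04595
step 4: grad = -5.04595+1 = -4.04595; w = -5.04595 - 0.1·(-4.04595) = -4.641355

-4.641355


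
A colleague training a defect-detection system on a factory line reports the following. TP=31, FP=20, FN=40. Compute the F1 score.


Precision = 31/51 = 0.6078
Recall = 31/71 = 0.4366
F1 = 2·P·R/(P+R) = 2·TP/(2·TP+FP+FN) = 62/(62+20+40) = 62/122 = 0.5082

0.5082


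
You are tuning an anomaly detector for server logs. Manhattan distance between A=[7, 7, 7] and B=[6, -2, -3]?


d = |7-6| + |7+ 2| + |7+ 3|
  = 1 + 9 + 10
  = 20

20


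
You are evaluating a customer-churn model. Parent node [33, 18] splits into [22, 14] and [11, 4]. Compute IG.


Parent = [33, 18], H_parent = 0.9367
H_left = 0.9641 (n=36), H_right = 0.8366 (n=15)
H_children = (36/51)·0.9641 + (15/51)·0.8366 = 0.9266
IG = 0.9367 - 0.9266 = 0.0101

0.0101


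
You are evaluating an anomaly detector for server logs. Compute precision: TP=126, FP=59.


Precision = TP/(TP+FP)
= 126/(126+59)
= 126/185 = 68.11%

68.11%


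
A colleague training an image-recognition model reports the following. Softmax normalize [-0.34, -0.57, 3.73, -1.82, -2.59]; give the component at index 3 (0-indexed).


Exponentials: e^-0.34=0.7118, e^-0.57=0.5655, e^3.73=41.6791, e^-1.82=0.162, e^-2.59=0.075
Sum = 43.1934
Softmax = [0.0165, 0.0131, 0.9649, 0.0038, 0.0017]
p[3] = 0.162/43.1934 = 0.0038

0.0038


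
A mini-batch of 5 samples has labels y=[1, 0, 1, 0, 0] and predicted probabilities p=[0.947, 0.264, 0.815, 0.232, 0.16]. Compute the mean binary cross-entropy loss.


L[0] = -ln(0.947) = 0.0545
L[1] = -ln(1-0.264) = -ln(0.736) = 0.3065
L[2] = -ln(0.815) = 0.2046
L[3] = -ln(1-0.232) = -ln(0.768) = 0.264
L[4] = -ln(1-0.16) = -ln(0.84) = 0.1744
mean = (0.0545 + 0.3065 + 0.2046 + 0.264 + 0.1744)/5 = 0.2008

0.2008


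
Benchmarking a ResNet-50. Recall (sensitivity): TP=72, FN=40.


Recall = TP/(TP+FN)
= 72/(72+40)
= 72/112 = 64.29%

64.29%


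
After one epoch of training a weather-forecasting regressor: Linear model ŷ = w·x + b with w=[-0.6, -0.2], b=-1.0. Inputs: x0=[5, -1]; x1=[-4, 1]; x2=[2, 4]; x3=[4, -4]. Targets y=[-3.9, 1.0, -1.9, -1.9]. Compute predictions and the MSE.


ŷ0 = (-0.6)·(5) + (-0.2)·(-1) - 1.0 = -3.8
ŷ1 = (-0.6)·(-4) + (-0.2)·(1) - 1.0 = 1.2
ŷ2 = (-0.6)·(2) + (-0.2)·(4) - 1.0 = -3.0
ŷ3 = (-0.6)·(4) + (-0.2)·(-4) - 1.0 = -2.6
errors² = [0.01, 0.04, 1.21, 0.49]
MSE = 1.7500/4 = 0.4375

0.4375


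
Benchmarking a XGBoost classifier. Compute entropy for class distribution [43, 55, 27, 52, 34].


Probabilities: [43/211, 55/211, 27/211, 52/211, 34/211] ≈ [0.2038, 0.2607, 0.128, 0.2464, 0.1611]
H = -((43/211)·log₂(43/211) + (55/211)·log₂(55/211) + (27/211)·log₂(27/211) + (52/211)·log₂(52/211) + (34/211)·log₂(34/211))
  = 2.2752 bits

2.2752 bits


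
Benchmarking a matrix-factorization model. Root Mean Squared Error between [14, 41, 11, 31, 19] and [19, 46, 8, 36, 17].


MSE = 88/5 = 17.6
RMSE = √(88/5) = 4.1952

4.1952


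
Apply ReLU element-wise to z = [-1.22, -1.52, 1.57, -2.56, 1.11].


ReLU(-1.22) = max(0, -1.22) = 0.0
ReLU(-1.52) = max(0, -1.52) = 0.0
ReLU(1.57) = max(0, 1.57) = 1.57
ReLU(-2.56) = max(0, -2.56) = 0.0
ReLU(1.11) = max(0, 1.11) = 1.11
result = [0.0, 0.0, 1.57, 0.0, 1.11]

[0.0, 0.0, 1.57, 0.0, 1.11]


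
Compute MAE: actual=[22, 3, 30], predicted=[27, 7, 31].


Absolute errors: |22-27|=5, |3-7|=4, |30-31|=1
Sum = 10
MAE = 10/3 = 10/3

10/3


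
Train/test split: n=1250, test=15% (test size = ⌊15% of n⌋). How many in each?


Test = ⌊1250·15/100⌋ = 187
Train = 1250 - 187 = 1063

Train: 1063, Test: 187


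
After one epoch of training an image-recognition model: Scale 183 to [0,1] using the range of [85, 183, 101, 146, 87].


min=85, max=183
(183-85)/(183-85) = 98/98 = 1.0

1.0


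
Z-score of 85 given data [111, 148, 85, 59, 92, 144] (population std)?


μ = 106.5, σ = 31.8264
z = (85 - 106.5)/31.8264 = -0.6755

-0.6755


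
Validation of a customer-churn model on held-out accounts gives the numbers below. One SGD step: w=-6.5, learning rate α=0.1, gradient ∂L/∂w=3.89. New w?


w_new = w - α·∇
= -6.5 - 0.1·3.89
= -6.5 - 0.389
= -6.889

-6.889


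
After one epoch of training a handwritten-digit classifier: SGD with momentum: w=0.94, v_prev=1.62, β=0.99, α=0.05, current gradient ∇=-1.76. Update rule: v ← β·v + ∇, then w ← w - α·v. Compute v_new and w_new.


v_new = 0.99·1.62 - 1.76 = 1.6038 - 1.76 = -0.1562
w_new = 0.94 - 0.05·-0.1562 = 0.94 + 0.00781 = 0.94781

v_new=-0.1562, w_new=0.94781


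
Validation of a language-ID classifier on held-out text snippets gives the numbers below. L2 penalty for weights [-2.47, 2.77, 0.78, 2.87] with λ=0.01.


‖w‖₂² = (-2.47)² + (2.77)² + (0.78)² + (2.87)²
     = 6.1009 + 7.6729 + 0.6084 + 8.2369
     = 22.6191
λ·‖w‖₂² = 0.01·22.6191 = 0.226191

0.226191


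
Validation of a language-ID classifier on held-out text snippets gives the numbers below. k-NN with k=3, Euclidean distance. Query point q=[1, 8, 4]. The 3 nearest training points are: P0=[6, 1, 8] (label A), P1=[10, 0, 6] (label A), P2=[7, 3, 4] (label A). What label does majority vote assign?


d(q,P0) = 9.4868  (label A)
d(q,P1) = 12.2066  (label A)
d(q,P2) = 7.8102  (label A)
Votes: A=3, B=0
Majority → A

A


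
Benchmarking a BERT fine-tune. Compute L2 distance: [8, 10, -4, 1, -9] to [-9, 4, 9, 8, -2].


d = √((8+ 9)² + (10-4)² + (-4-9)² + (1-8)² + (-9+ 2)²)
  = √(289 + 36 + 169 + 49 + 49)
  = √592 = 24.3311

24.3311


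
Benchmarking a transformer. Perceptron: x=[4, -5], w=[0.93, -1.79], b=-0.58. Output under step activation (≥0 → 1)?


z = (4)·(0.93) + (-5)·(-1.79) - 0.58
  = 12.09
step(z) = 1 (z≥0)

1


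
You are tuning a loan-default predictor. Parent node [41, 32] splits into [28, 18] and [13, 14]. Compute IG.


Parent = [41, 32], H_parent = 0.989
H_left = 0.9656 (n=46), H_right = 0.999 (n=27)
H_children = (46/73)·0.9656 + (27/73)·0.999 = 0.978
IG = 0.989 - 0.978 = 0.011

0.011


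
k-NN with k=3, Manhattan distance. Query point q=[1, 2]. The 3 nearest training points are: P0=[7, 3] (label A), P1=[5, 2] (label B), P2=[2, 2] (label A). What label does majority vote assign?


d(q,P0) = 7  (label A)
d(q,P1) = 4  (label B)
d(q,P2) = 1  (label A)
Votes: A=2, B=1
Majority → A

A


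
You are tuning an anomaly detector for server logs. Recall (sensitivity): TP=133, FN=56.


Recall = TP/(TP+FN)
= 133/(133+56)
= 133/189 = 70.37%

70.37%


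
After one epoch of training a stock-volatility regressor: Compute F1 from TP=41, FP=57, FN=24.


Precision = 41/98 = 0.4184
Recall = 41/65 = 0.6308
F1 = 2·P·R/(P+R) = 2·TP/(2·TP+FP+FN) = 82/(82+57+24) = 82/163 = 0.5031

0.5031


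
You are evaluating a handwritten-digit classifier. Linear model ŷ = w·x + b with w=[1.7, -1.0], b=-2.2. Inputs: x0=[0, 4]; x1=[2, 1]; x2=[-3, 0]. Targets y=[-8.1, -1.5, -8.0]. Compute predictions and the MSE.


ŷ0 = (1.7)·(0) + (-1.0)·(4) - 2.2 = -6.2
ŷ1 = (1.7)·(2) + (-1.0)·(1) - 2.2 = 0.2
ŷ2 = (1.7)·(-3) + (-1.0)·(0) - 2.2 = -7.3
errors² = [3.61, 2.89, 0.49]
MSE = 6.9900/3 = 2.33

2.33


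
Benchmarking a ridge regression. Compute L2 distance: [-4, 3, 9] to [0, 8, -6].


d = √((-4-0)² + (3-8)² + (9+ 6)²)
  = √(16 + 25 + 225)
  = √266 = 16.3095

16.3095


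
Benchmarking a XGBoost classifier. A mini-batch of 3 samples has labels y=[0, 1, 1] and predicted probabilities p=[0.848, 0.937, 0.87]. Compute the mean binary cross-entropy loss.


L[0] = -ln(1-0.848) = -ln(0.152) = 1.8839
L[1] = -ln(0.937) = 0.0651
L[2] = -ln(0.87) = 0.1393
mean = (1.8839 + 0.0651 + 0.1393)/3 = 0.6961

0.6961


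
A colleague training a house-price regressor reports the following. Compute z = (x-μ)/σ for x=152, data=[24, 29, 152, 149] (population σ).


μ = 88.5, σ = 62.0343
z = (152 - 88.5)/62.0343 = 1.0236

1.0236


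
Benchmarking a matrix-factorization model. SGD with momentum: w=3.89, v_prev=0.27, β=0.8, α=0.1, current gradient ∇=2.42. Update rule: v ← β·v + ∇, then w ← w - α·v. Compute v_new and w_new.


v_new = 0.8·0.27 + 2.42 = 0.216 + 2.42 = 2.636
w_new = 3.89 - 0.1·2.636 = 3.89 - 0.2636 = 3.6264

v_new=2.636, w_new=3.6264


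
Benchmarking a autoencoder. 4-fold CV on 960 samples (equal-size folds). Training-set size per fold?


Fold size = 960/4 = 240
Training per fold = 960 - 240 = 720

720


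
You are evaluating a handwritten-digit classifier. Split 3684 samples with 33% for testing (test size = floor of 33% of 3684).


Test = ⌊3684·33/100⌋ = 1215
Train = 3684 - 1215 = 2469

Train: 2469, Test: 1215


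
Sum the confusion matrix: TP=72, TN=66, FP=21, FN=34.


Total = TP + TN + FP + FN
= 72 + 66 + 21 + 34
= 193
(Predicted positive: 93, predicted negative: 100)

193


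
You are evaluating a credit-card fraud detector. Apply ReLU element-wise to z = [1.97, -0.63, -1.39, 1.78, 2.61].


ReLU(1.97) = max(0, 1.97) = 1.97
ReLU(-0.63) = max(0, -0.63) = 0.0
ReLU(-1.39) = max(0, -1.39) = 0.0
ReLU(1.78) = max(0, 1.78) = 1.78
ReLU(2.61) = max(0, 2.61) = 2.61
result = [1.97, 0.0, 0.0, 1.78, 2.61]

[1.97, 0.0, 0.0, 1.78, 2.61]


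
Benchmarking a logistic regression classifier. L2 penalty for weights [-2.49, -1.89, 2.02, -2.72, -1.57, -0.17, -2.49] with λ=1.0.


‖w‖₂² = (-2.49)² + (-1.89)² + (2.02)² + (-2.72)² + (-1.57)² + (-0.17)² + (-2.49)²
     = 6.2001 + 3.5721 + 4.0804 + 7.3984 + 2.4649 + 0.0289 + 6.2001
     = 29.9449
λ·‖w‖₂² = 1.0·29.9449 = 29.9449

29.9449


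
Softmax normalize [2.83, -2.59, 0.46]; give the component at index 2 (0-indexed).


Exponentials: e^2.83=16.9455, e^-2.59=0.075, e^0.46=1.5841
Sum = 18.6046
Softmax = [0.9108, 0.004, 0.0851]
p[2] = 1.5841/18.6046 = 0.0851

0.0851


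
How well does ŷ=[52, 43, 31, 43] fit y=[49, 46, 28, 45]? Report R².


ȳ = 42
SS_res = Σ(y-ŷ)² = 31
SS_tot = Σ(y-ȳ)² = 270
R² = 1 - SS_res/SS_tot = 1 - 0.1148 = 0.8852

0.8852


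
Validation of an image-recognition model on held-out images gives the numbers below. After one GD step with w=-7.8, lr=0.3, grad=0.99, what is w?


w_new = w - α·∇
= -7.8 - 0.3·0.99
= -7.8 - 0.297
= -8.097

-8.097


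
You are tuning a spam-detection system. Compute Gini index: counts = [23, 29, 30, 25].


Probabilities: [23/107, 29/107, 30/107, 25/107] ≈ [0.215, 0.271, 0.2804, 0.2336]
Σpᵢ² = (529 + 841 + 900 + 625)/107² = 2895/11449
Gini = 1 - Σpᵢ² = 1 - 2895/11449 = 0.7471

0.7471


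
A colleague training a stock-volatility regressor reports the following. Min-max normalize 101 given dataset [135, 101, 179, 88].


min=88, max=179
(101-88)/(179-88) = 13/91 = 0.1429

0.1429


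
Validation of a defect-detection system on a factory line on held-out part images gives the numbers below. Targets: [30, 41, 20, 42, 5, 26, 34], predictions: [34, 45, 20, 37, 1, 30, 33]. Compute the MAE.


Absolute errors: |30-34|=4, |41-45|=4, |20-20|=0, |42-37|=5, |5-1|=4, |26-30|=4, |34-33|=1
Sum = 22
MAE = 22/7 = 22/7

22/7


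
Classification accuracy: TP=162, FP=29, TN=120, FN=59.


Accuracy = (TP+TN)/(TP+TN+FP+FN)
= (162+120)/(370)
= 282/370 = 76.22%

76.22%
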